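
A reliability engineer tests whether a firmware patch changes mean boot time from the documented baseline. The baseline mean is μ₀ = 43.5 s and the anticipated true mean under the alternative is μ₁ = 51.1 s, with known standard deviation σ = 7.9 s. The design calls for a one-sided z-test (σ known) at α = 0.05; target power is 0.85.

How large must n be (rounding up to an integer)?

Standardized effect: d = |μ₁ − μ₀| / σ = |51.1 − 43.5| / 7.9 = 0.9620
Set Φ(δ − 1.645) = 0.85; then δ − 1.645 = Φ⁻¹(0.85) = 1.036, giving δ = 2.681.
δ = d·√n ⇒ n = (δ/d)² = (2.681 / 0.9620)² = 7.77.
Rounding up, n = 8.

n = 8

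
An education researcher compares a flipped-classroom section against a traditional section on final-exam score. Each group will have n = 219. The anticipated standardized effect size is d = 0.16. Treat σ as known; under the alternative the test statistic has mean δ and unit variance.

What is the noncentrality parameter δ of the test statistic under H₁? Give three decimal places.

δ ≈ 1.674

δ = d·√(n/2) = 0.16 × √(219/2) = 1.6743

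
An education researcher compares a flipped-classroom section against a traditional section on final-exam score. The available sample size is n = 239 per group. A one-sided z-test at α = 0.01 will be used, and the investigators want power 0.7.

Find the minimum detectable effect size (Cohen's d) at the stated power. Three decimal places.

d ≈ 0.261

Required noncentrality: δ = z_{0.01} + z_{0.30} = 2.326 + 0.524 = 2.851.
δ = d·√(n/2) ⇒ d = δ/√(n/2) = 2.851/√(239/2) = 0.2608.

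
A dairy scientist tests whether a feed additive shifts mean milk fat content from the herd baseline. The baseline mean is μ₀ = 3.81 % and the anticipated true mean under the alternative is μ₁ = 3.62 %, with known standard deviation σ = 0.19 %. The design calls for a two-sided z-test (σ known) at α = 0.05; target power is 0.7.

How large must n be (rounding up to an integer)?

n = 7

Standardized effect: d = |μ₁ − μ₀| / σ = |3.62 − 3.81| / 0.19 = 1.0000
Set Φ(δ − 1.960) = 0.7; then δ − 1.960 = Φ⁻¹(0.7) = 0.524, giving δ = 2.484.
(For δ > 0 the lower-tail rejection region contributes negligibly to power, so the one-term inversion is standard.)
δ = d·√n ⇒ n = (δ/d)² = (2.484 / 1.0000)² = 6.17.
Round up to the next whole unit.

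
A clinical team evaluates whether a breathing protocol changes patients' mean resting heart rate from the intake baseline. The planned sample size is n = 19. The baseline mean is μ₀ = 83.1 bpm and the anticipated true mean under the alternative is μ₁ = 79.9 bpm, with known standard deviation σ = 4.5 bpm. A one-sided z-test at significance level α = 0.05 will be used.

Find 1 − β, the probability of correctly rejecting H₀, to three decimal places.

Standardized effect: d = |μ₁ − μ₀| / σ = |79.9 − 83.1| / 4.5 = 0.7111
Noncentrality parameter: δ = d·√n = 0.7111 × √19 = 3.0997
One-sided α = 0.05 → critical value z_{0.05} = 1.645.
Power = P(Z > 1.645 − δ) = Φ(1.455) = 0.9271.

Power ≈ 0.927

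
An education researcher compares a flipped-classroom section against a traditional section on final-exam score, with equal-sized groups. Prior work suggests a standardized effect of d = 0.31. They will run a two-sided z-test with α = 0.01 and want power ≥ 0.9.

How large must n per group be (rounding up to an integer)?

n = 310 per group

For power 0.9 need Φ(δ − z_{0.005}) = 0.9, so δ = z_{0.005} + z_{0.10} = 2.576 + 1.282 = 3.857.
(The Φ(−δ − z_{α/2}) term is vanishingly small for δ > 0 and is dropped in the standard sample-size formula.)
δ = d·√(n/2) ⇒ n = 2(δ/d)² = 2 × (3.857 / 0.31)² = 309.66.
Rounding up, n = 310 per group.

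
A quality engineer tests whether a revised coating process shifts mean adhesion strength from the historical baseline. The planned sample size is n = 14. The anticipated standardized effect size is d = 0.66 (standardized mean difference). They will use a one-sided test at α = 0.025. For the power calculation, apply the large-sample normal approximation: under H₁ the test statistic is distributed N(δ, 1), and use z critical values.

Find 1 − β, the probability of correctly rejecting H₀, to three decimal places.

Noncentrality parameter: λ = d·√n = 0.66 × √14 = 2.4695
Critical value for a one-sided test at α = 0.025: z_α = 1.960.
Power = Φ(λ − 1.960) = Φ(0.510) = 0.6948.

Power ≈ 0.695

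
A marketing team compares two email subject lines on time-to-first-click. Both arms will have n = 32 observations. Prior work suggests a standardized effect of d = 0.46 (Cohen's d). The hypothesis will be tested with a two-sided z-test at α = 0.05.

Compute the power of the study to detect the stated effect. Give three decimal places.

Noncentrality parameter: δ = d·√(n/2) = 0.46 × √(32/2) = 1.8400
Critical value for a two-sided test at α = 0.05: z_{α/2} = 1.960.
Power = Φ(δ − 1.960) + Φ(−δ − 1.960) = Φ(-0.120) + Φ(-3.800) = 0.4523 + 0.0001 = 0.4523.

Power ≈ 0.452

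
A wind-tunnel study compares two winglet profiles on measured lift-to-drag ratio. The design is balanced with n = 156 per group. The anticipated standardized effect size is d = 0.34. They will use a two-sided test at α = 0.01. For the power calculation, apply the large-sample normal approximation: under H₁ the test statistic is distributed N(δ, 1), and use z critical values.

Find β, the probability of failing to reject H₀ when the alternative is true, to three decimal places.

β ≈ 0.335

Noncentrality parameter: δ = d·√(n/2) = 0.34 × √(156/2) = 3.0028
Two-sided α = 0.01 → critical value z_{0.005} = 2.576.
Power = Φ(δ − 2.576) + Φ(−δ − 2.576) = Φ(0.427) + Φ(-5.579) = 0.6653 + 0.0000 = 0.6653.
Type II error: β = 1 − power = 1 − 0.6653 = 0.3347.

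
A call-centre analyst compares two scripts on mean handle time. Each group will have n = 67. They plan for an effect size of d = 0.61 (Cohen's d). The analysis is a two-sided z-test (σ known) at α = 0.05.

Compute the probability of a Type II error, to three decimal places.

β ≈ 0.058

Noncentrality parameter: δ = d·√(n/2) = 0.61 × √(67/2) = 3.5306
Critical value for a two-sided test at α = 0.05: z_{α/2} = 1.960.
Power = Φ(δ − 1.960) + Φ(−δ − 1.960) = Φ(1.571) + Φ(-5.491) = 0.9419 + 0.0000 = 0.9419.
Type II error: β = 1 − power = 1 − 0.9419 = 0.0581.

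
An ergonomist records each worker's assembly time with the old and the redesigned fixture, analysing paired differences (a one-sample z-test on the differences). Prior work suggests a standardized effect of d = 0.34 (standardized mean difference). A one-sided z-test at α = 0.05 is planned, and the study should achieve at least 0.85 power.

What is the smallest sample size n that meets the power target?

n = 63

Set Φ(δ − 1.645) = 0.85; then δ − 1.645 = Φ⁻¹(0.85) = 1.036, giving δ = 2.681.
δ = d·√n ⇒ n = (δ/d)² = (2.681 / 0.34)² = 62.19.
Rounding up, n = 63.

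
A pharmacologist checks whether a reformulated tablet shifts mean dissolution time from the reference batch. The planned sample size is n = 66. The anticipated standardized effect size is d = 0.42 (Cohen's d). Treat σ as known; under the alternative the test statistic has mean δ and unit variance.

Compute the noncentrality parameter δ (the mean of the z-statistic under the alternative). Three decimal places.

The noncentrality parameter scales effect size by the design's sample-size factor: δ = d·√n = 0.42 × √66 = 3.4121

δ ≈ 3.412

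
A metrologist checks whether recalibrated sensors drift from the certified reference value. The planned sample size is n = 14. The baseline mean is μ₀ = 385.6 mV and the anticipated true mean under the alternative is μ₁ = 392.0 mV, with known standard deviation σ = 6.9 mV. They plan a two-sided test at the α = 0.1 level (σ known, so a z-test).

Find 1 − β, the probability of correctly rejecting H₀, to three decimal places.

Power ≈ 0.966

Standardized effect: d = |μ₁ − μ₀| / σ = |392.0 − 385.6| / 6.9 = 0.9275
Noncentrality parameter: λ = d·√n = 0.9275 × √14 = 3.4705
Two-sided α = 0.1 → critical value z_{0.05} = 1.645.
Power = Φ(λ − 1.645) + Φ(−λ − 1.645) = Φ(1.826) + Φ(-5.115) = 0.9660 + 0.0000 = 0.9661.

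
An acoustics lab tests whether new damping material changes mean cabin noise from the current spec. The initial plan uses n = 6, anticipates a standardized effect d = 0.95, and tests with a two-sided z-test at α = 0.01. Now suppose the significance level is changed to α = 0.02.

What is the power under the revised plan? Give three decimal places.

δ = d·√n = 0.95 × √6 = 2.3270 (unchanged). New critical value: z_{0.01} = 2.326.
Revised power = Φ(δ − 2.326) + Φ(−δ − 2.326) = Φ(0.001) + Φ(-4.653) = 0.5003 + 0.0000 = 0.5003.

Power ≈ 0.500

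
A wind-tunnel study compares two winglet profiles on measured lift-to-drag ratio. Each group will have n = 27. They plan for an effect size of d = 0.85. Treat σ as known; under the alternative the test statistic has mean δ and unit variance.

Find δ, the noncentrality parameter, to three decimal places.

δ ≈ 3.123

δ = d·√(n/2) = 0.85 × √(27/2) = 3.1231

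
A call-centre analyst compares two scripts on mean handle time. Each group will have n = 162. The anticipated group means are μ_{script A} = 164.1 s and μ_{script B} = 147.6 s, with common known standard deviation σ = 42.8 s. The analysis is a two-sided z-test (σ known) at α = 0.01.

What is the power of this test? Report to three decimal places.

Power ≈ 0.814

Standardized effect: d = |μ_{script A} − μ_{script B}| / σ = |164.1 − 147.6| / 42.8 = 0.3855
Noncentrality parameter: δ = d·√(n/2) = 0.3855 × √(162/2) = 3.4696
Critical value for a two-sided test at α = 0.01: z_{α/2} = 2.576.
Power = Φ(δ − 2.576) + Φ(−δ − 2.576) = Φ(0.894) + Φ(-6.045) = 0.8143 + 0.0000 = 0.8143.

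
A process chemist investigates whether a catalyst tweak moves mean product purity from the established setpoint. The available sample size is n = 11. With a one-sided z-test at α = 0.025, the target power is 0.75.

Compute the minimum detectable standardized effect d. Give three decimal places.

d ≈ 0.794

Required noncentrality: δ = z_{0.025} + z_{0.25} = 1.960 + 0.674 = 2.634.
δ = d·√n ⇒ d = δ/√n = 2.634/√11 = 0.7943.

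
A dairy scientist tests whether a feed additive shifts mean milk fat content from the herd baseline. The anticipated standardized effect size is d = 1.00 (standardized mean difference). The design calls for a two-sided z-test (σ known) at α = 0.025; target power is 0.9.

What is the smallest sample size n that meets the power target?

Set Φ(δ − 2.241) = 0.9; then δ − 2.241 = Φ⁻¹(0.9) = 1.282, giving δ = 3.523.
(The Φ(−δ − z_{α/2}) term is vanishingly small for δ > 0 and is dropped in the standard sample-size formula.)
δ = d·√n ⇒ n = (δ/d)² = (3.523 / 1.00)² = 12.41.
Rounding up, n = 13.

n = 13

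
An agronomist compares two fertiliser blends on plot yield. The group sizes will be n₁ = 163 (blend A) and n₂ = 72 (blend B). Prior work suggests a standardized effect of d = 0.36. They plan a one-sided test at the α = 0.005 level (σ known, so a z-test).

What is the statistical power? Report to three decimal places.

Noncentrality parameter: δ = d / √(1/n₁ + 1/n₂) = 0.36 / √(1/163 + 1/72) = 2.5441
One-sided α = 0.005 → critical value z_{0.005} = 2.576.
Power = Φ(δ − 2.576) = Φ(-0.032) = 0.4873.

Power ≈ 0.487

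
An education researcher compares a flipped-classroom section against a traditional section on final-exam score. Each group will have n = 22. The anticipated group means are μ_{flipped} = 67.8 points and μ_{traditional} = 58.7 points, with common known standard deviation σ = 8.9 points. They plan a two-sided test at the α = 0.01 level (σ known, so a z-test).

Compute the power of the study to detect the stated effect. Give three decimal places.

Power ≈ 0.793

Standardized effect: d = |μ_{flipped} − μ_{traditional}| / σ = |67.8 − 58.7| / 8.9 = 1.0225
Noncentrality parameter: δ = d·√(n/2) = 1.0225 × √(22/2) = 3.3912
Two-sided α = 0.01 → critical value z_{0.005} = 2.576.
Power = Φ(δ − 2.576) + Φ(−δ − 2.576) = Φ(0.815) + Φ(-5.967) = 0.7926 + 0.0000 = 0.7926.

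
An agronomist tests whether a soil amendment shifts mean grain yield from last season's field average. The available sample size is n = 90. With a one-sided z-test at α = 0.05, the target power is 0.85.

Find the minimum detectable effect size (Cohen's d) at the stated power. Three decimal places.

d ≈ 0.283

Required noncentrality: δ = z_{0.05} + z_{0.15} = 1.645 + 1.036 = 2.681.
δ = d·√n ⇒ d = δ/√n = 2.681/√90 = 0.2826.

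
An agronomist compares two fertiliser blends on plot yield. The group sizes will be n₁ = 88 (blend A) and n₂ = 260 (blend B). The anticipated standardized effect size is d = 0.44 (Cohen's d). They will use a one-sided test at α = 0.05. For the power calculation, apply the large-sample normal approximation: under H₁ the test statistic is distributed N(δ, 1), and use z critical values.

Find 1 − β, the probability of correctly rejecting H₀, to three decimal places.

Noncentrality parameter: δ = d / √(1/n₁ + 1/n₂) = 0.44 / √(1/88 + 1/260) = 3.5677
Critical value for a one-sided test at α = 0.05: z_α = 1.645.
Power = P(Z > 1.645 − δ) = Φ(1.923) = 0.9728.

Power ≈ 0.973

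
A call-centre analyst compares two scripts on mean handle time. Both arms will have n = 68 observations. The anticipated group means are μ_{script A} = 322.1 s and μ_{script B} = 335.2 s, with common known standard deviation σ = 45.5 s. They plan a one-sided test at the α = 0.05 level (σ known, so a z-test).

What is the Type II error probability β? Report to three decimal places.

β ≈ 0.486

Standardized effect: d = |μ_{script A} − μ_{script B}| / σ = |322.1 − 335.2| / 45.5 = 0.2879
Noncentrality parameter: δ = d·√(n/2) = 0.2879 × √(68/2) = 1.6788
One-sided α = 0.05 → critical value z_{0.05} = 1.645.
Power = P(Z > 1.645 − δ) = Φ(0.034) = 0.5135.
Type II error: β = 1 − power = 1 − 0.5135 = 0.4865.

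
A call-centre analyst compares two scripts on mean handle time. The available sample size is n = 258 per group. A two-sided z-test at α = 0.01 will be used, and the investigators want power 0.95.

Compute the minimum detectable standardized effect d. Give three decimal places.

Required noncentrality: δ = z_{0.005} + z_{0.05} = 2.576 + 1.645 = 4.221.
(The second rejection-region term Φ(−δ − z_{α/2}) is negligible and dropped.)
δ = d·√(n/2) ⇒ d = δ/√(n/2) = 4.221/√(258/2) = 0.3716.

d ≈ 0.372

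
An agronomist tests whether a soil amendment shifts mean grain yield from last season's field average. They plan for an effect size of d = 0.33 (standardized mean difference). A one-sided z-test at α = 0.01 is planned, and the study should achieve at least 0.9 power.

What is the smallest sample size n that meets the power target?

Set Φ(δ − 2.326) = 0.9; then δ − 2.326 = Φ⁻¹(0.9) = 1.282, giving δ = 3.608.
δ = d·√n ⇒ n = (δ/d)² = (3.608 / 0.33)² = 119.53.
Round up to the next whole unit.

n = 120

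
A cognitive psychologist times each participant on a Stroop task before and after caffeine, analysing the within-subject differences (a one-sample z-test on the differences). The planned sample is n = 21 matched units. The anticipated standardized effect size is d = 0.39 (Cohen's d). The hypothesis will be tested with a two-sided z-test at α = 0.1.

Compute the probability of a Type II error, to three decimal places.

Noncentrality parameter: δ = d·√n = 0.39 × √21 = 1.7872
Critical value for a two-sided test at α = 0.1: z_{α/2} = 1.645.
Power = Φ(δ − 1.645) + Φ(−δ − 1.645) = Φ(0.142) + Φ(-3.432) = 0.5566 + 0.0003 = 0.5569.
Type II error: β = 1 − power = 1 − 0.5569 = 0.4431.

β ≈ 0.443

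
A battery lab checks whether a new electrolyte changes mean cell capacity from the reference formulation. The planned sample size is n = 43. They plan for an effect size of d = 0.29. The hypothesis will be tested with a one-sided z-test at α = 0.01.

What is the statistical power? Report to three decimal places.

Noncentrality parameter: δ = d·√n = 0.29 × √43 = 1.9017
One-sided α = 0.01 → critical value z_{0.01} = 2.326.
Power = P(Z > 2.326 − δ) = Φ(-0.425) = 0.3355.

Power ≈ 0.336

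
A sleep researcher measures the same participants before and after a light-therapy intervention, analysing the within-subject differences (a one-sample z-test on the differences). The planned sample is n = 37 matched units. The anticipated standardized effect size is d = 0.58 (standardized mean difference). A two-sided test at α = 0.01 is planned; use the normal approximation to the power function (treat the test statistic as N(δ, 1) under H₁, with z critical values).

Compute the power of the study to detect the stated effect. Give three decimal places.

Noncentrality parameter: δ = d·√n = 0.58 × √37 = 3.5280
Two-sided α = 0.01 → critical value z_{0.005} = 2.576.
Power = Φ(δ − 2.576) + Φ(−δ − 2.576) = Φ(0.952) + Φ(-6.104) = 0.8295 + 0.0000 = 0.8295.

Power ≈ 0.829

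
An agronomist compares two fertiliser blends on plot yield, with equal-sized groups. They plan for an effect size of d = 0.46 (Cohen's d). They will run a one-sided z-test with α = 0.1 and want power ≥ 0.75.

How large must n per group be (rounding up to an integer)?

For power 0.75 need Φ(δ − z_{0.1}) = 0.75, so δ = z_{0.1} + z_{0.25} = 1.282 + 0.674 = 1.956.
δ = d·√(n/2) ⇒ n = 2(δ/d)² = 2 × (1.956 / 0.46)² = 36.16.
Rounding up, n = 37 per group.

n = 37 per group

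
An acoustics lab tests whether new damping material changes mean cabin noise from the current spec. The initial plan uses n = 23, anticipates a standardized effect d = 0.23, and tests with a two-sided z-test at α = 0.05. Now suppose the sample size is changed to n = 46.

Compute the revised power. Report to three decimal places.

With n = 46: δ = d·√n = 0.23 × √46 = 1.5599. Critical value z_{0.025} = 1.960.
Revised power = Φ(δ − 1.960) + Φ(−δ − 1.960) = Φ(-0.400) + Φ(-3.520) = 0.3446 + 0.0002 = 0.3448.

Power ≈ 0.345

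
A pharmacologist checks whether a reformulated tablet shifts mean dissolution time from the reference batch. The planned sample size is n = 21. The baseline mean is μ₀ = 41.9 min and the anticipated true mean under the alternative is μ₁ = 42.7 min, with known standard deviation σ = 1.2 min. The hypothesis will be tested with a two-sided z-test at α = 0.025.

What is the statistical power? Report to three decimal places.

Power ≈ 0.792

Standardized effect: d = |μ₁ − μ₀| / σ = |42.7 − 41.9| / 1.2 = 0.6667
Noncentrality parameter: δ = d·√n = 0.6667 × √21 = 3.0551
Critical value for a two-sided test at α = 0.025: z_{α/2} = 2.241.
Power = Φ(δ − 2.241) + Φ(−δ − 2.241) = Φ(0.814) + Φ(-5.296) = 0.7921 + 0.0000 = 0.7921.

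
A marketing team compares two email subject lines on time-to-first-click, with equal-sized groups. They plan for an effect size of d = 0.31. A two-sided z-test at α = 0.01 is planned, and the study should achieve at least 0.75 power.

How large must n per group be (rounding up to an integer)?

n = 220 per group

For power 0.75 need Φ(δ − z_{0.005}) = 0.75, so δ = z_{0.005} + z_{0.25} = 2.576 + 0.674 = 3.250.
(For δ > 0 the lower-tail rejection region contributes negligibly to power, so the one-term inversion is standard.)
δ = d·√(n/2) ⇒ n = 2(δ/d)² = 2 × (3.250 / 0.31)² = 219.87.
Rounding up, n = 220 per group.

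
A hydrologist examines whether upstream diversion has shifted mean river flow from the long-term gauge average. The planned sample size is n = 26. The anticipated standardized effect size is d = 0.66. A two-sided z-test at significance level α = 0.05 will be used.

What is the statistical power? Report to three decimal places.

Noncentrality parameter: δ = d·√n = 0.66 × √26 = 3.3654
Critical value for a two-sided test at α = 0.05: z_{α/2} = 1.960.
Power = Φ(δ − 1.960) + Φ(−δ − 1.960) = Φ(1.405) + Φ(-5.325) = 0.9200 + 0.0000 = 0.9200.

Power ≈ 0.920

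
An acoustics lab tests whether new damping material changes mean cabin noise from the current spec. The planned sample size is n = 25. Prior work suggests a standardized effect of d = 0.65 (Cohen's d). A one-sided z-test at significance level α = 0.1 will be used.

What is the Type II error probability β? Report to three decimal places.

Noncentrality parameter: δ = d·√n = 0.65 × √25 = 3.2500
Critical value for a one-sided test at α = 0.1: z_α = 1.282.
Power = P(Z > 1.282 − δ) = Φ(1.968) = 0.9755.
Type II error: β = 1 − power = 1 − 0.9755 = 0.0245.

β ≈ 0.025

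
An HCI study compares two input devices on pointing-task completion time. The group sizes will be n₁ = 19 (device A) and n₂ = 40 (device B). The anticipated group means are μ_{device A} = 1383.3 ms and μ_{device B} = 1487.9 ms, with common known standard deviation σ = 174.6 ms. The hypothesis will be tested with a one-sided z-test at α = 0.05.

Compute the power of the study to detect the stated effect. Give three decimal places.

Power ≈ 0.693

Standardized effect: d = |μ_{device A} − μ_{device B}| / σ = |1383.3 − 1487.9| / 174.6 = 0.5991
Noncentrality parameter: δ = d / √(1/n₁ + 1/n₂) = 0.5991 / √(1/19 + 1/40) = 2.1501
One-sided α = 0.05 → critical value z_{0.05} = 1.645.
Power = P(Z > 1.645 − δ) = Φ(0.505) = 0.6933.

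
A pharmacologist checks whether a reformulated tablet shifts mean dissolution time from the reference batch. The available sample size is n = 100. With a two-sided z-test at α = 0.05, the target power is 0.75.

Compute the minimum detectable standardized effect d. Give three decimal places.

Required noncentrality: δ = z_{0.025} + z_{0.25} = 1.960 + 0.674 = 2.634.
(The second rejection-region term Φ(−δ − z_{α/2}) is negligible and dropped.)
δ = d·√n ⇒ d = δ/√n = 2.634/√100 = 0.2634.

d ≈ 0.263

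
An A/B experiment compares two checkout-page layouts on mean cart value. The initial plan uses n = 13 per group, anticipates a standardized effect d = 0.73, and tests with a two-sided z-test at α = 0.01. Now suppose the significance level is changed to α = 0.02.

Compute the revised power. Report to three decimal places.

Power ≈ 0.321

δ = d·√(n/2) = 0.73 × √(13/2) = 1.8611 (unchanged). New critical value: z_{0.01} = 2.326.
Revised power = Φ(δ − 2.326) + Φ(−δ − 2.326) = Φ(-0.465) + Φ(-4.187) = 0.3209 + 0.0000 = 0.3209.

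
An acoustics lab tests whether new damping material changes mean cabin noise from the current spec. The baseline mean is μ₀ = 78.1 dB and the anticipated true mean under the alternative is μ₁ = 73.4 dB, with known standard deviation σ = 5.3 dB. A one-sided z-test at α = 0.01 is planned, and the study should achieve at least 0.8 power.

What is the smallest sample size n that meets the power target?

Standardized effect: d = |μ₁ − μ₀| / σ = |73.4 − 78.1| / 5.3 = 0.8868
Set Φ(δ − 2.326) = 0.8; then δ − 2.326 = Φ⁻¹(0.8) = 0.842, giving δ = 3.168.
δ = d·√n ⇒ n = (δ/d)² = (3.168 / 0.8868)² = 12.76.
Rounding up, n = 13.

n = 13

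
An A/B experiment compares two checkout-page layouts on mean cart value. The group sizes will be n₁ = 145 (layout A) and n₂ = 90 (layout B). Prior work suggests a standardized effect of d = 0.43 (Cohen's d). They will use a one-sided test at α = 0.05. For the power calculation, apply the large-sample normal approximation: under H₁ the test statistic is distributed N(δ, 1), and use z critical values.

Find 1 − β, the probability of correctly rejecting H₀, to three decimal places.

Noncentrality parameter: δ = d / √(1/n₁ + 1/n₂) = 0.43 / √(1/145 + 1/90) = 3.2043
Critical value for a one-sided test at α = 0.05: z_α = 1.645.
Power = Φ(δ − 1.645) = Φ(1.559) = 0.9406.

Power ≈ 0.941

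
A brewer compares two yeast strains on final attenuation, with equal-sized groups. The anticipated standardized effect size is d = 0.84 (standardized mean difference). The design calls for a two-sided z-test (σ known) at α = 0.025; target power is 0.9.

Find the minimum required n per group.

Set Φ(δ − 2.241) = 0.9; then δ − 2.241 = Φ⁻¹(0.9) = 1.282, giving δ = 3.523.
(The Φ(−δ − z_{α/2}) term is vanishingly small for δ > 0 and is dropped in the standard sample-size formula.)
δ = d·√(n/2) ⇒ n = 2(δ/d)² = 2 × (3.523 / 0.84)² = 35.18.
Round up to the next whole unit.

n = 36 per group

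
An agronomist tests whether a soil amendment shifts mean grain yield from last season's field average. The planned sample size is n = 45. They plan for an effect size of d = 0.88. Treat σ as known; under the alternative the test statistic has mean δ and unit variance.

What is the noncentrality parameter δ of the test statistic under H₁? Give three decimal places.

δ ≈ 5.903

The noncentrality parameter scales effect size by the design's sample-size factor: δ = d·√n = 0.88 × √45 = 5.9032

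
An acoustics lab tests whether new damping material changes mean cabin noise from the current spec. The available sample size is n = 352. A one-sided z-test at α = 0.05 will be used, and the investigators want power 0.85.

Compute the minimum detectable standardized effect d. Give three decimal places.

Required noncentrality: δ = z_{0.05} + z_{0.15} = 1.645 + 1.036 = 2.681.
δ = d·√n ⇒ d = δ/√n = 2.681/√352 = 0.1429.

d ≈ 0.143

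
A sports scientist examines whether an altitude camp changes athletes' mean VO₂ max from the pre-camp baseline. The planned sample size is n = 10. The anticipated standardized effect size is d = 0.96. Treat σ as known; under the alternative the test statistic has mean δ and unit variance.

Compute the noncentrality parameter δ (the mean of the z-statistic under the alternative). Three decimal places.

δ ≈ 3.036

The noncentrality parameter scales effect size by the design's sample-size factor: δ = d·√n = 0.96 × √10 = 3.0358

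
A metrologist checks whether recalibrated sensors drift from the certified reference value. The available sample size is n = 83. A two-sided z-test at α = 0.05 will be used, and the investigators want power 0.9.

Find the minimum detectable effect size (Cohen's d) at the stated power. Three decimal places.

d ≈ 0.356

Required noncentrality: δ = z_{0.025} + z_{0.10} = 1.960 + 1.282 = 3.242.
(The second rejection-region term Φ(−δ − z_{α/2}) is negligible and dropped.)
δ = d·√n ⇒ d = δ/√n = 3.242/√83 = 0.3558.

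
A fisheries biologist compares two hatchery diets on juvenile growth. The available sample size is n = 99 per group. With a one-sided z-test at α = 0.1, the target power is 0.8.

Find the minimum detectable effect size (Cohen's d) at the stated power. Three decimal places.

Need Φ(δ − 1.282) = 0.8, so δ = 1.282 + 0.842 = 2.123.
δ = d·√(n/2) ⇒ d = δ/√(n/2) = 2.123/√(99/2) = 0.3018.

d ≈ 0.302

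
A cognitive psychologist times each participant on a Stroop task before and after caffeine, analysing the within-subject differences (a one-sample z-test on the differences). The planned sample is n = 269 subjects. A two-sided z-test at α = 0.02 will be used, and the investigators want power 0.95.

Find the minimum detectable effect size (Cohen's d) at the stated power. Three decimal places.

d ≈ 0.242

Need Φ(δ − 2.326) = 0.95, so δ = 2.326 + 1.645 = 3.971.
(Lower-tail contribution to power is negligible for δ > 0.)
δ = d·√n ⇒ d = δ/√n = 3.971/√269 = 0.2421.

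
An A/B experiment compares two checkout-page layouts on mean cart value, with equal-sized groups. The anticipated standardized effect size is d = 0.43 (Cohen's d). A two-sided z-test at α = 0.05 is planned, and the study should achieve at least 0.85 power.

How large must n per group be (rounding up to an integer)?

Set Φ(δ − 1.960) = 0.85; then δ − 1.960 = Φ⁻¹(0.85) = 1.036, giving δ = 2.996.
(For δ > 0 the lower-tail rejection region contributes negligibly to power, so the one-term inversion is standard.)
δ = d·√(n/2) ⇒ n = 2(δ/d)² = 2 × (2.996 / 0.43)² = 97.12.
Round up to the next whole unit.

n = 98 per group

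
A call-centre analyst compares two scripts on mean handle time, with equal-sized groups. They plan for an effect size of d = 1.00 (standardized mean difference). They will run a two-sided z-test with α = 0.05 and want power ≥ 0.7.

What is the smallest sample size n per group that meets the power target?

n = 13 per group

For power 0.7 need Φ(δ − z_{0.025}) = 0.7, so δ = z_{0.025} + z_{0.30} = 1.960 + 0.524 = 2.484.
(Ignoring the negligible lower-tail rejection probability gives the usual closed-form inversion.)
δ = d·√(n/2) ⇒ n = 2(δ/d)² = 2 × (2.484 / 1.00)² = 12.34.
Round up to the next whole unit.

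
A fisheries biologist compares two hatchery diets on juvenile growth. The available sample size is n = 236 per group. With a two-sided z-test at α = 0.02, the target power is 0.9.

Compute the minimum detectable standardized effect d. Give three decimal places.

Required noncentrality: δ = z_{0.01} + z_{0.10} = 2.326 + 1.282 = 3.608.
(Lower-tail contribution to power is negligible for δ > 0.)
δ = d·√(n/2) ⇒ d = δ/√(n/2) = 3.608/√(236/2) = 0.3321.

d ≈ 0.332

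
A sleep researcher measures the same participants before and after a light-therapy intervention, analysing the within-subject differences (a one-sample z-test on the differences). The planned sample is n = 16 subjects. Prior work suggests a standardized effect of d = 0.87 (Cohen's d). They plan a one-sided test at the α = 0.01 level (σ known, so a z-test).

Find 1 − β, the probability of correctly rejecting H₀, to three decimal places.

Noncentrality parameter: δ = d·√n = 0.87 × √16 = 3.4800
Critical value for a one-sided test at α = 0.01: z_α = 2.326.
Power = P(Z > 2.326 − δ) = Φ(1.154) = 0.8757.

Power ≈ 0.876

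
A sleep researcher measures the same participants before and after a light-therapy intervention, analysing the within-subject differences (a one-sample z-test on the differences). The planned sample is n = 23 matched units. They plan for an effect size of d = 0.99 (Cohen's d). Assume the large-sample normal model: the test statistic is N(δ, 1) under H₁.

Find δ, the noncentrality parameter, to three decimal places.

δ ≈ 4.748

The noncentrality parameter scales effect size by the design's sample-size factor: δ = d·√n = 0.99 × √23 = 4.7479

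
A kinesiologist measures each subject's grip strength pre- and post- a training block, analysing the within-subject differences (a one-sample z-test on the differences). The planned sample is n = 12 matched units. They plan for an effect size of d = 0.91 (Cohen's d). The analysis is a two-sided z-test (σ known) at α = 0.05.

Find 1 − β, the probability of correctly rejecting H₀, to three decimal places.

Power ≈ 0.883

Noncentrality parameter: δ = d·√n = 0.91 × √12 = 3.1523
Two-sided α = 0.05 → critical value z_{0.025} = 1.960.
Power = Φ(δ − 1.960) + Φ(−δ − 1.960) = Φ(1.192) + Φ(-5.112) = 0.8834 + 0.0000 = 0.8834.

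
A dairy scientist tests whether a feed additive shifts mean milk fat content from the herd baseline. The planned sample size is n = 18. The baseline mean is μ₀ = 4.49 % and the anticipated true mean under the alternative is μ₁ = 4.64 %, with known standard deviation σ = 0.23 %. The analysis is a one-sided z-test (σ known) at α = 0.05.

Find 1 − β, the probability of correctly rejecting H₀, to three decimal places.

Power ≈ 0.869

Standardized effect: d = |μ₁ − μ₀| / σ = |4.64 − 4.49| / 0.23 = 0.6522
Noncentrality parameter: λ = d·√n = 0.6522 × √18 = 2.7669
Critical value for a one-sided test at α = 0.05: z_α = 1.645.
Power = P(Z > 1.645 − λ) = Φ(1.122) = 0.8691.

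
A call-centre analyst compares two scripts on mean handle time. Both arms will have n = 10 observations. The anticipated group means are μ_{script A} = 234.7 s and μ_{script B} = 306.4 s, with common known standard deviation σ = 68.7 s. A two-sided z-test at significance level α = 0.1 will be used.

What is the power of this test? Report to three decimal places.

Standardized effect: d = |μ_{script A} − μ_{script B}| / σ = |234.7 − 306.4| / 68.7 = 1.0437
Noncentrality parameter: δ = d·√(n/2) = 1.0437 × √(10/2) = 2.3337
Critical value for a two-sided test at α = 0.1: z_{α/2} = 1.645.
Power = Φ(δ − 1.645) + Φ(−δ − 1.645) = Φ(0.689) + Φ(-3.979) = 0.7545 + 0.0000 = 0.7546.

Power ≈ 0.755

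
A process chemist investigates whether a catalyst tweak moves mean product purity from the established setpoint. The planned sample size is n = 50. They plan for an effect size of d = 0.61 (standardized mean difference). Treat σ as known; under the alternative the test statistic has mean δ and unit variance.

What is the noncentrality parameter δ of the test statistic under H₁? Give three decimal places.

δ ≈ 4.313

The noncentrality parameter scales effect size by the design's sample-size factor: δ = d·√n = 0.61 × √50 = 4.3134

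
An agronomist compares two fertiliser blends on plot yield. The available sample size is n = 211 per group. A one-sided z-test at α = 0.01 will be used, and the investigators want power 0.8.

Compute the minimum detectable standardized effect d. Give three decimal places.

Required noncentrality: δ = z_{0.01} + z_{0.20} = 2.326 + 0.842 = 3.168.
δ = d·√(n/2) ⇒ d = δ/√(n/2) = 3.168/√(211/2) = 0.3084.

d ≈ 0.308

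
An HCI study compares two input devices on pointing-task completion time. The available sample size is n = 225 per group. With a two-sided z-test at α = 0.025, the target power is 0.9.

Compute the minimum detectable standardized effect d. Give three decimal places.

d ≈ 0.332

Required noncentrality: δ = z_{0.0125} + z_{0.10} = 2.241 + 1.282 = 3.523.
(Lower-tail contribution to power is negligible for δ > 0.)
δ = d·√(n/2) ⇒ d = δ/√(n/2) = 3.523/√(225/2) = 0.3321.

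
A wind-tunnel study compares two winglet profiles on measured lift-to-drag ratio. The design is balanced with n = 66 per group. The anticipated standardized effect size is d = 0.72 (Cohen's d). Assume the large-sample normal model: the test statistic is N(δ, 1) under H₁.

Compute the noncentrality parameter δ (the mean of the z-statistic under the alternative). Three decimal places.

δ ≈ 4.136

δ = d·√(n/2) = 0.72 × √(66/2) = 4.1361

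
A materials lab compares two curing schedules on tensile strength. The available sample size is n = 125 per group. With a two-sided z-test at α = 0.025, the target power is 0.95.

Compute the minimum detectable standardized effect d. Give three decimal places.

d ≈ 0.492

Required noncentrality: δ = z_{0.0125} + z_{0.05} = 2.241 + 1.645 = 3.886.
(The second rejection-region term Φ(−δ − z_{α/2}) is negligible and dropped.)
δ = d·√(n/2) ⇒ d = δ/√(n/2) = 3.886/√(125/2) = 0.4916.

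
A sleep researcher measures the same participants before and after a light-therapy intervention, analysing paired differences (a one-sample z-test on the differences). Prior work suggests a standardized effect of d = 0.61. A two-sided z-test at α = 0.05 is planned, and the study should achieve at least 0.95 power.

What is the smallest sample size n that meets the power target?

n = 35

For power 0.95 need Φ(δ − z_{0.025}) = 0.95, so δ = z_{0.025} + z_{0.05} = 1.960 + 1.645 = 3.605.
(Ignoring the negligible lower-tail rejection probability gives the usual closed-form inversion.)
δ = d·√n ⇒ n = (δ/d)² = (3.605 / 0.61)² = 34.92.
Rounding up, n = 35.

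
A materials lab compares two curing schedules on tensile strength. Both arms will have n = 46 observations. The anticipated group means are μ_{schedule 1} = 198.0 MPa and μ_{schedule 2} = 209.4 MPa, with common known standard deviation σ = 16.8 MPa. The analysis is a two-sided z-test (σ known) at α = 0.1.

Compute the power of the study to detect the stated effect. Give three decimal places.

Power ≈ 0.946

Standardized effect: d = |μ_{schedule 1} − μ_{schedule 2}| / σ = |198.0 − 209.4| / 16.8 = 0.6786
Noncentrality parameter: δ = d·√(n/2) = 0.6786 × √(46/2) = 3.2543
Critical value for a two-sided test at α = 0.1: z_{α/2} = 1.645.
Power = Φ(δ − 1.645) + Φ(−δ − 1.645) = Φ(1.609) + Φ(-4.899) = 0.9462 + 0.0000 = 0.9462.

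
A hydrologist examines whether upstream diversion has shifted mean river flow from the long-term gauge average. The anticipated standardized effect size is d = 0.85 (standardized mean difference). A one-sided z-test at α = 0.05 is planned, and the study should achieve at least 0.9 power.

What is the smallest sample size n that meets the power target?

n = 12

Set Φ(δ − 1.645) = 0.9; then δ − 1.645 = Φ⁻¹(0.9) = 1.282, giving δ = 2.926.
δ = d·√n ⇒ n = (δ/d)² = (2.926 / 0.85)² = 11.85.
Rounding up, n = 12.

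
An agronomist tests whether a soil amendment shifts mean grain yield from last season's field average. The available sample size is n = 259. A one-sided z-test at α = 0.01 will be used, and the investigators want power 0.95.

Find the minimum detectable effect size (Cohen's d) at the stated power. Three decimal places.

d ≈ 0.247

Need Φ(δ − 2.326) = 0.95, so δ = 2.326 + 1.645 = 3.971.
δ = d·√n ⇒ d = δ/√n = 3.971/√259 = 0.2468.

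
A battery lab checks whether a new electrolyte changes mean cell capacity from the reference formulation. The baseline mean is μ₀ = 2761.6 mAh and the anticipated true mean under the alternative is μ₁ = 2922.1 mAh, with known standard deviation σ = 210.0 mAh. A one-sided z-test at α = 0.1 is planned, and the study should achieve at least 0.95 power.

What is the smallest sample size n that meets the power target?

Standardized effect: d = |μ₁ − μ₀| / σ = |2922.1 − 2761.6| / 210.0 = 0.7643
For power 0.95 need Φ(δ − z_{0.1}) = 0.95, so δ = z_{0.1} + z_{0.05} = 1.282 + 1.645 = 2.926.
δ = d·√n ⇒ n = (δ/d)² = (2.926 / 0.7643)² = 14.66.
Round up to the next whole unit.

n = 15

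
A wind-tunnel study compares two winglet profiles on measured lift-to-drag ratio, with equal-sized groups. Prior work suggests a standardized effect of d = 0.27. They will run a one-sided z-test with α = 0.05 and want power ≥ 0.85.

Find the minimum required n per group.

Set Φ(δ − 1.645) = 0.85; then δ − 1.645 = Φ⁻¹(0.85) = 1.036, giving δ = 2.681.
δ = d·√(n/2) ⇒ n = 2(δ/d)² = 2 × (2.681 / 0.27)² = 197.24.
Rounding up, n = 198 per group.

n = 198 per group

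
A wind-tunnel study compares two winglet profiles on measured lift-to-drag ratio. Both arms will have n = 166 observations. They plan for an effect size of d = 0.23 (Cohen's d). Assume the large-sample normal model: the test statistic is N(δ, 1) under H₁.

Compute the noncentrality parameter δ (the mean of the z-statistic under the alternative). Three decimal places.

δ = d·√(n/2) = 0.23 × √(166/2) = 2.0954

δ ≈ 2.095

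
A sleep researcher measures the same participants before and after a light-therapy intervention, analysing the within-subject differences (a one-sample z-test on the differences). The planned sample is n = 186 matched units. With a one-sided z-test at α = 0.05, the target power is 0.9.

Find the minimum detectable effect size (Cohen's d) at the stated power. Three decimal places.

Required noncentrality: δ = z_{0.05} + z_{0.10} = 1.645 + 1.282 = 2.926.
δ = d·√n ⇒ d = δ/√n = 2.926/√186 = 0.2146.

d ≈ 0.215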